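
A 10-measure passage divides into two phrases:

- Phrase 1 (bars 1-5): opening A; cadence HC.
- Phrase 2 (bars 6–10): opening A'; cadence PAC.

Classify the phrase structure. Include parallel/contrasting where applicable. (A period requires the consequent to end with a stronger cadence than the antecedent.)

Phrase 1 ends with a half cadence (weaker) and phrase 2 with a perfect authentic cadence (stronger): antecedent + consequent = a period.
The two phrases open with the same material (A / A'), so the period is parallel.

parallel period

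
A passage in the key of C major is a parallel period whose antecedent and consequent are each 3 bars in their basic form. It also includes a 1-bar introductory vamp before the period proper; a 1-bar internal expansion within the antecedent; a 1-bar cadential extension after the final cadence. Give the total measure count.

9 measures

Basic parallel period: 3 + 3 = 6 bars.
6 (basic form) + 1 (introduction) + 1 (internal expansion) + 1 (cadential extension) = 9.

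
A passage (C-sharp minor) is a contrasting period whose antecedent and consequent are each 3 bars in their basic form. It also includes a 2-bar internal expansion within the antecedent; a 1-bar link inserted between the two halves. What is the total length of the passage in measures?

Basic contrasting period: 3 + 3 = 6 bars.
6 (basic form) + 2 (internal expansion) + 1 (link) = 9.

9 measures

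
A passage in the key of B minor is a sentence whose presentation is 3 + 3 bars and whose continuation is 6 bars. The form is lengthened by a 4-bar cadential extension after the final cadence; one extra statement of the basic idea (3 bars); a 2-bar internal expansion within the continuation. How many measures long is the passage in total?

21 measures

Basic sentence: 3 + 3 + 6 = 12 bars.
12 (basic form) + 4 (cadential extension) + 3 (extra statement) + 2 (internal expansion) = 21.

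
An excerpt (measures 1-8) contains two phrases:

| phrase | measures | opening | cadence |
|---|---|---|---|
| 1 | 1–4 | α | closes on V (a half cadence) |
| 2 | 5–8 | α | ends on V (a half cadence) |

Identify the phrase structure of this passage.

repeated phrase

Both phrases have the same opening (α) and the same cadence (half cadence): the second is a restatement, not a consequent, so this is a repeated phrase rather than a period.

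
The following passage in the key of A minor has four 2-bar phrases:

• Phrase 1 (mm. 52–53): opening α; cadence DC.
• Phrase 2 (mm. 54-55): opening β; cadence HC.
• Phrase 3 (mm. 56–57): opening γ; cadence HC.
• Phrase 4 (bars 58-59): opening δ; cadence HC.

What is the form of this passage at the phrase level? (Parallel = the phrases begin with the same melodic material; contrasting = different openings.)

phrase group

Phrase 4 ends with a half cadence, no stronger than phrase 2's half cadence, so the four phrases do not form a double period; nor do phrases 3–4 duplicate 1–2, so it is not a repeated period. With no phrase reaching a conclusive cadence, the passage is a phrase group.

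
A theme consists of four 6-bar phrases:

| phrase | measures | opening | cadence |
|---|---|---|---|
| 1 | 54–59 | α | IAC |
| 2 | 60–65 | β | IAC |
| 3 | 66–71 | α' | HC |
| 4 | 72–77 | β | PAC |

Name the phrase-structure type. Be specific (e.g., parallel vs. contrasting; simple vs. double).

parallel double period

Four phrases in two halves: the first half (mm. 54-65) ends with an imperfect authentic cadence, the second (bars 66-77) with a perfect authentic cadence — a large antecedent–consequent pair, i.e. a double period.
Phrase 3 begins with the same material as phrase 1, making it parallel.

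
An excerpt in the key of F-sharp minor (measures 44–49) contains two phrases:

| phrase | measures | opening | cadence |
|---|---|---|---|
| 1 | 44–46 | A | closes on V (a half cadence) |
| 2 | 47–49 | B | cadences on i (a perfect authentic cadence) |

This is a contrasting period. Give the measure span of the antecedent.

The phrase ending with the weaker cadence (half cadence) is the antecedent; the one ending more conclusively (perfect authentic cadence) is the consequent. The antecedent is measures 44–46.

measures 44–46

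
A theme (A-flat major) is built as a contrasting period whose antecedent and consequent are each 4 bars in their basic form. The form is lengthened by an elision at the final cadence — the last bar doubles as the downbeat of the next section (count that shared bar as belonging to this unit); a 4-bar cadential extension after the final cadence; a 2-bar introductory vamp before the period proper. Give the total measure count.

14 measures

Basic contrasting period: 4 + 4 = 8 bars.
8 (basic form) + 4 (cadential extension) + 2 (introduction) = 14.
The elision shares a bar with the next section but does not change this unit's count.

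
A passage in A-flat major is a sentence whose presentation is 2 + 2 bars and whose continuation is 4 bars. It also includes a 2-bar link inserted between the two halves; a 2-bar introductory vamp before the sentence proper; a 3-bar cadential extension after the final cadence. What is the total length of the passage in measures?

Basic sentence: 2 + 2 + 4 = 8 bars.
8 (basic form) + 2 (link) + 2 (introduction) + 3 (cadential extension) = 15.

15 measures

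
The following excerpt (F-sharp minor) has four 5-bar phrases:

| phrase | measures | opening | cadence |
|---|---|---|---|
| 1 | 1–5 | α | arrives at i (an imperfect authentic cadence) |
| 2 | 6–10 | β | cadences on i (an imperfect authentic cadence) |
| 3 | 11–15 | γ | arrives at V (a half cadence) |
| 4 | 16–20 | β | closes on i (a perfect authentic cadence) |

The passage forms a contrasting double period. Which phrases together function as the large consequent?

phrases 3 and 4

In a double period the first pair of phrases (ending imperfect authentic cadence) is the large antecedent and the second pair (ending perfect authentic cadence) is the large consequent; the consequent is phrases 3 and 4.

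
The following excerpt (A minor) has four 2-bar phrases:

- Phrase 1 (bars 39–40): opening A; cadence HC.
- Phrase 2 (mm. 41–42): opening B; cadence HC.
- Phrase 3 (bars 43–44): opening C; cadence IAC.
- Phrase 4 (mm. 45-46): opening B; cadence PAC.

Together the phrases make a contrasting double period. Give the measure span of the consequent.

measures 43–46

In a double period the first pair of phrases (ending half cadence) is the large antecedent and the second pair (ending perfect authentic cadence) is the large consequent; the consequent is measures 43–46.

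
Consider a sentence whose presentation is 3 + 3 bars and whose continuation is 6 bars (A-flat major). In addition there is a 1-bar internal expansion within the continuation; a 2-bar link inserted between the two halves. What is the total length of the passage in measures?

15 measures

Basic sentence: 3 + 3 + 6 = 12 bars.
12 (basic form) + 1 (internal expansion) + 2 (link) = 15.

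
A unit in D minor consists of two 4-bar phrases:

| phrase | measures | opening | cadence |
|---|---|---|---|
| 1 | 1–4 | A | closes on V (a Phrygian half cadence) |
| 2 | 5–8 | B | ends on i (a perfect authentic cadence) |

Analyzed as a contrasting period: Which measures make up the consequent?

measures 5–8

The antecedent is the phrase ending with the weaker cadence (Phrygian half cadence, phrase 1) and the consequent the one ending more conclusively (perfect authentic cadence, phrase 2); the consequent is measures 5–8.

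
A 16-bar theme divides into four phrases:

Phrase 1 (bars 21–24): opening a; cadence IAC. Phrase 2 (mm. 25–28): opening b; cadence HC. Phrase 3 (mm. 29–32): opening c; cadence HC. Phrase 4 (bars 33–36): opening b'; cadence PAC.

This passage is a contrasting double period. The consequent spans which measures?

measures 29–36

In a double period the four phrases pair into a large antecedent (phrases 1–2, ending half cadence) and a large consequent (phrases 3–4, ending perfect authentic cadence). The consequent spans mm. 29–36.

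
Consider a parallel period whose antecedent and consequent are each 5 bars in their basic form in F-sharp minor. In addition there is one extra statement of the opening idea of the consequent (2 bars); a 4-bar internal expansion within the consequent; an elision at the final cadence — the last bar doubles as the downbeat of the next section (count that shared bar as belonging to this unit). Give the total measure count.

16 measures

Basic parallel period: 5 + 5 = 10 bars.
10 (basic form) + 2 (extra statement) + 4 (internal expansion) = 16.
The elision shares a bar with the next section but does not change this unit's count.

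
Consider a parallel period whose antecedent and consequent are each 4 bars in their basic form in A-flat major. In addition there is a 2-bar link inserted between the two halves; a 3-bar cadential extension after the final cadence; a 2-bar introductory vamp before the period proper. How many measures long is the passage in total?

Basic parallel period: 4 + 4 = 8 bars.
8 (basic form) + 2 (link) + 3 (cadential extension) + 2 (introduction) = 15.

15 measures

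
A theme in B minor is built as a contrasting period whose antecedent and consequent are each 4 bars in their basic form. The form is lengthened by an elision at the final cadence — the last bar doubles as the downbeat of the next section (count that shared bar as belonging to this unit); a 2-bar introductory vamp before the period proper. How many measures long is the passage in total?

Basic contrasting period: 4 + 4 = 8 bars.
8 (basic form) + 2 (introduction) = 10.
The elision shares a bar with the next section but does not change this unit's count.

10 measures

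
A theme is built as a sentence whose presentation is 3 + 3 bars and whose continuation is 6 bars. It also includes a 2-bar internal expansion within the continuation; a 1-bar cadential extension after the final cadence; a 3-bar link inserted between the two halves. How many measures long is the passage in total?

18 measures

Basic sentence: 3 + 3 + 6 = 12 bars.
12 (basic form) + 2 (internal expansion) + 1 (cadential extension) + 3 (link) = 18.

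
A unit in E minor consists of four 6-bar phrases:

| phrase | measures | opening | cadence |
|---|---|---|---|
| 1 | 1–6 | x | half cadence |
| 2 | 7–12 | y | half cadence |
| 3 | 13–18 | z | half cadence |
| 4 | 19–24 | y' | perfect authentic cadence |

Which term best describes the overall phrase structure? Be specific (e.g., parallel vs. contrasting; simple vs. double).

contrasting double period

Four phrases in two halves: the first half (measures 1-12) ends with a half cadence, the second (bars 13–24) with a perfect authentic cadence — a large antecedent–consequent pair, i.e. a double period.
Phrase 3 begins with different material from phrase 1, making it contrasting.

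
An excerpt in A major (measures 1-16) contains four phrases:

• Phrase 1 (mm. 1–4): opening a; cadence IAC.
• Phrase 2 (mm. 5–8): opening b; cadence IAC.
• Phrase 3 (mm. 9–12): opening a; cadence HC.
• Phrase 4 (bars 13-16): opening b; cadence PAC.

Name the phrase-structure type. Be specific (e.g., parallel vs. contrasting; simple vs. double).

Four phrases in two halves: the first half (mm. 1–8) ends with an imperfect authentic cadence, the second (mm. 9-16) with a perfect authentic cadence — a large antecedent–consequent pair, i.e. a double period.
Phrase 3 begins with the same material as phrase 1, making it parallel.

parallel double period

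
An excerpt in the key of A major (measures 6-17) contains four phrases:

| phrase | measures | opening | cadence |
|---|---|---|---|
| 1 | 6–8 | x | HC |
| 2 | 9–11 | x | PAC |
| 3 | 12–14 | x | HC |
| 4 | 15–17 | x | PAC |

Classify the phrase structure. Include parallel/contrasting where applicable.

The cadence pattern HC–PAC–HC–PAC is weak–strong twice, and phrases 3–4 restate phrases 1–2: a period heard twice, not a double period (which would end weakly at phrase 2).

repeated period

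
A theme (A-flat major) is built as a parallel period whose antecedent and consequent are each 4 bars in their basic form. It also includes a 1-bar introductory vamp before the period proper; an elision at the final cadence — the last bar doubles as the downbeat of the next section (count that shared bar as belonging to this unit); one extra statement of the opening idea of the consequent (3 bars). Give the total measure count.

12 measures

Basic parallel period: 4 + 4 = 8 bars.
8 (basic form) + 1 (introduction) + 3 (extra statement) = 12.
The elision shares a bar with the next section but does not change this unit's count.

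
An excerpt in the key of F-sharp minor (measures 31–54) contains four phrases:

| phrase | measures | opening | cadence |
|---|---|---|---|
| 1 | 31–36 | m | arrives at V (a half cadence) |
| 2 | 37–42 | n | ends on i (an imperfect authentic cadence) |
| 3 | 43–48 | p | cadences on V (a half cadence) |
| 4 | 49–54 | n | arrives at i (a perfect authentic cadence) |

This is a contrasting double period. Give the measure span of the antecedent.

In a double period the first pair of phrases (ending imperfect authentic cadence) is the large antecedent and the second pair (ending perfect authentic cadence) is the large consequent; the antecedent is measures 31–42.

measures 31–42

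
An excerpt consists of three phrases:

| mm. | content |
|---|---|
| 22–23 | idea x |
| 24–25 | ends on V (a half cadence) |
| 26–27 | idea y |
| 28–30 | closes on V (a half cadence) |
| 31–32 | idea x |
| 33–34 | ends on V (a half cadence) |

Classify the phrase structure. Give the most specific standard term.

phrase group

The final phrase closes with a half cadence, which is not stronger than the preceding half cadence; the 3 phrases lack an overall antecedent–consequent design and so form a phrase group.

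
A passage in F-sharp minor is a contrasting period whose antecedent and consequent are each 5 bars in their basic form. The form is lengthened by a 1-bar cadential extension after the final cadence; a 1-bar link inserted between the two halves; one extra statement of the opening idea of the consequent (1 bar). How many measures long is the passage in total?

13 measures

Basic contrasting period: 5 + 5 = 10 bars.
10 (basic form) + 1 (cadential extension) + 1 (link) + 1 (extra statement) = 13.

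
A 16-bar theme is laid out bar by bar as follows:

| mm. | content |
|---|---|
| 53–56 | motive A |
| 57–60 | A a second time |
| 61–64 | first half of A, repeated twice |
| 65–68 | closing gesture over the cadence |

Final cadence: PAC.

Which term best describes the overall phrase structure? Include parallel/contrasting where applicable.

sentence

Basic idea (measures 53–56) + its repetition (mm. 57–60) form the presentation; fragmentation and cadence (measures 61-68) form the continuation — the 16-bar whole is a sentence.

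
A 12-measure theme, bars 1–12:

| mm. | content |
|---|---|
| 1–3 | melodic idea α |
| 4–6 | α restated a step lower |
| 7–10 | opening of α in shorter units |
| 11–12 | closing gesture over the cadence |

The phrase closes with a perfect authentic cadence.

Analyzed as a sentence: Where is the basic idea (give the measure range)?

measures 1–3

The presentation of a sentence is the basic idea (mm. 1–3) plus its repetition (mm. 4–6); the basic idea is therefore measures 1–3.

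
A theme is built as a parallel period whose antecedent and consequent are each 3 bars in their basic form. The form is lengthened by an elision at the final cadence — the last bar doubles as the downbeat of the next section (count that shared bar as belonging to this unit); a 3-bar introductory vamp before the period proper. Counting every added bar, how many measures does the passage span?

9 measures

Basic parallel period: 3 + 3 = 6 bars.
6 (basic form) + 3 (introduction) = 9.
The elision shares a bar with the next section but does not change this unit's count.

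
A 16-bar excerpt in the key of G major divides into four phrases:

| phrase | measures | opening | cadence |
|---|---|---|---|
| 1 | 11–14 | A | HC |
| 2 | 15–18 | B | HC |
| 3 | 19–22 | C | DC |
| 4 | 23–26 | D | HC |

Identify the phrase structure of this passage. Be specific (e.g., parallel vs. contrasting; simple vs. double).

Phrase 4 ends with a half cadence, no stronger than phrase 2's half cadence, so the four phrases do not form a double period; nor do phrases 3–4 duplicate 1–2, so it is not a repeated period. With no phrase reaching a conclusive cadence, the passage is a phrase group.

phrase group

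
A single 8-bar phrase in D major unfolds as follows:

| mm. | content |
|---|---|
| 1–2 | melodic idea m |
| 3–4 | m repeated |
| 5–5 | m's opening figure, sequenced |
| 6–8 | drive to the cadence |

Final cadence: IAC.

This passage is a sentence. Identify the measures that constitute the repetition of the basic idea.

measures 3–4

The presentation of a sentence is the basic idea (mm. 1–2) plus its repetition (mm. 3–4); the repetition of the basic idea is therefore mm. 3–4.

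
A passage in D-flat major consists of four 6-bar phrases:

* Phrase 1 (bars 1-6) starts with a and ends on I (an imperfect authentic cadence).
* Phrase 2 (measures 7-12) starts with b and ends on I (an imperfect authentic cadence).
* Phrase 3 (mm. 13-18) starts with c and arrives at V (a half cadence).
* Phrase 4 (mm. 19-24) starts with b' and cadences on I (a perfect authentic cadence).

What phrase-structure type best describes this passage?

Four phrases in two halves: the first half (mm. 1–12) ends with an imperfect authentic cadence, the second (mm. 13-24) with a perfect authentic cadence — a large antecedent–consequent pair, i.e. a double period.
Phrase 3 begins with different material from phrase 1, making it contrasting.

contrasting double period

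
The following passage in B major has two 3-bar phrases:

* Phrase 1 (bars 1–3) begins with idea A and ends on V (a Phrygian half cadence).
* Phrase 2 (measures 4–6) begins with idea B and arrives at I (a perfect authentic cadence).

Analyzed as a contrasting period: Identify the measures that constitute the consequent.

measures 4–6

The antecedent is the phrase ending with the weaker cadence (Phrygian half cadence, phrase 1) and the consequent the one ending more conclusively (perfect authentic cadence, phrase 2); the consequent is measures 4-6.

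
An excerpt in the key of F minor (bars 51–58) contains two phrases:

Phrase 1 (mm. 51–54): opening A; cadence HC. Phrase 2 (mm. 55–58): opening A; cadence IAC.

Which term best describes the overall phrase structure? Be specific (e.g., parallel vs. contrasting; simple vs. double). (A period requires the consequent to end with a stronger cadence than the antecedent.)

parallel period

Phrase 1 ends with a half cadence (weaker) and phrase 2 with an imperfect authentic cadence (stronger): antecedent + consequent = a period.
The two phrases open with the same material (A / A), so the period is parallel.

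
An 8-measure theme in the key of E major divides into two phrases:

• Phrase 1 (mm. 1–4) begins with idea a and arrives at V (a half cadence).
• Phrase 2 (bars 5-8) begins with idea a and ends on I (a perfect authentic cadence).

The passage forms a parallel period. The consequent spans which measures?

measures 5–8

The antecedent is the phrase ending with the weaker cadence (half cadence, phrase 1) and the consequent the one ending more conclusively (perfect authentic cadence, phrase 2); the consequent is mm. 5–8.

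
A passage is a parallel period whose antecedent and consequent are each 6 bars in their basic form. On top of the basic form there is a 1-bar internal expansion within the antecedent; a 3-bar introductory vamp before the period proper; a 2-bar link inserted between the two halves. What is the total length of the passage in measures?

18 measures

Basic parallel period: 6 + 6 = 12 bars.
12 (basic form) + 1 (internal expansion) + 3 (introduction) + 2 (link) = 18.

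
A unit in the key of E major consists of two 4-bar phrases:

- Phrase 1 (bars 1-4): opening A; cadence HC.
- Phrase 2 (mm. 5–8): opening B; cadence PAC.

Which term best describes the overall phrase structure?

contrasting period

Phrase 1 ends with a half cadence (weaker) and phrase 2 with a perfect authentic cadence (stronger): antecedent + consequent = a period.
The two phrases open with different material (A / B), so the period is contrasting.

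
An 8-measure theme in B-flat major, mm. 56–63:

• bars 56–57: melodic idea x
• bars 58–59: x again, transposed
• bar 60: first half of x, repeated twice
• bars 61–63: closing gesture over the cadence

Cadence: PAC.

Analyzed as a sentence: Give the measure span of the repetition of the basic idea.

measures 58–59

The presentation of a sentence is the basic idea (bars 56–57) plus its repetition (measures 58–59); the repetition of the basic idea is therefore measures 58–59.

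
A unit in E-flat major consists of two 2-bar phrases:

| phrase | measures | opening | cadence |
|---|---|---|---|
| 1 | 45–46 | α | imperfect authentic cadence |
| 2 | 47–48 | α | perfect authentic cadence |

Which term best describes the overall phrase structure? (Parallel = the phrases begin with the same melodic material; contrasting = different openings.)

parallel period

Phrase 1 ends with an imperfect authentic cadence (weaker) and phrase 2 with a perfect authentic cadence (stronger): antecedent + consequent = a period.
The two phrases open with the same material (α / α), so the period is parallel.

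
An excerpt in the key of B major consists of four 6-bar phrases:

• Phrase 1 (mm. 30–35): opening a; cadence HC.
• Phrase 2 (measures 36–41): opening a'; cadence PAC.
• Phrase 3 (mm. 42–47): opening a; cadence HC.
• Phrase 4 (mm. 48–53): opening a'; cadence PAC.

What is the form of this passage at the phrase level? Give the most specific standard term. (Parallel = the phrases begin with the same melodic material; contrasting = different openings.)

The cadence pattern HC–PAC–HC–PAC is weak–strong twice, and phrases 3–4 restate phrases 1–2: a period heard twice, not a double period (which would end weakly at phrase 2).

repeated period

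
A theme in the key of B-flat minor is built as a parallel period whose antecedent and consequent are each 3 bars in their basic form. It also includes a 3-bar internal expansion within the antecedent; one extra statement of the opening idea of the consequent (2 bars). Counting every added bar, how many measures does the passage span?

11 measures

Basic parallel period: 3 + 3 = 6 bars.
6 (basic form) + 3 (internal expansion) + 2 (extra statement) = 11.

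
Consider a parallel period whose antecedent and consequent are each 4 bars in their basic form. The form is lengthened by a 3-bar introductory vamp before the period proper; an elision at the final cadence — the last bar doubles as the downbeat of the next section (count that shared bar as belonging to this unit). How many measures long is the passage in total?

11 measures

Basic parallel period: 4 + 4 = 8 bars.
8 (basic form) + 3 (introduction) = 11.
The elision shares a bar with the next section but does not change this unit's count.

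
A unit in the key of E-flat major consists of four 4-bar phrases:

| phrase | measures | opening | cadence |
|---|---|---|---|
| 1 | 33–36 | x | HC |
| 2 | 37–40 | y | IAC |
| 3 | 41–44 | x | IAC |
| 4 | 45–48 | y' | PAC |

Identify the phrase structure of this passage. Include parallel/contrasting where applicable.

Four phrases in two halves: the first half (bars 33–40) ends with an imperfect authentic cadence, the second (bars 41–48) with a perfect authentic cadence — a large antecedent–consequent pair, i.e. a double period.
Phrase 3 begins with the same material as phrase 1, making it parallel.

parallel double period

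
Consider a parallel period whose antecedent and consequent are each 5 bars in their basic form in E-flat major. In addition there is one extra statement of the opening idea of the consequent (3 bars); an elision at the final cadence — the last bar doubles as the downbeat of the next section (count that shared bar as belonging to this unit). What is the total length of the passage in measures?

Basic parallel period: 5 + 5 = 10 bars.
10 (basic form) + 3 (extra statement) = 13.
The elision shares a bar with the next section but does not change this unit's count.

13 measures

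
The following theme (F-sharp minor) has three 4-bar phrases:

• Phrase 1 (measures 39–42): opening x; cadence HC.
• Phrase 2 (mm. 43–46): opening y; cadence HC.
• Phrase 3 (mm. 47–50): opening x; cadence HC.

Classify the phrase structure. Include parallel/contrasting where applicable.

The final phrase closes with a half cadence, which is not stronger than the preceding half cadence; the 3 phrases lack an overall antecedent–consequent design and so form a phrase group.

phrase group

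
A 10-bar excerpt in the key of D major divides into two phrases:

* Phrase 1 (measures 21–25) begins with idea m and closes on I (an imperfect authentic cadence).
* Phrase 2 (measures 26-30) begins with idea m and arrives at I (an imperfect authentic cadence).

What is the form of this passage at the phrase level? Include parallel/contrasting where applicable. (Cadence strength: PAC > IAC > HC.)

repeated phrase

Both phrases have the same opening (m) and the same cadence (imperfect authentic cadence): the second is a restatement, not a consequent, so this is a repeated phrase rather than a period.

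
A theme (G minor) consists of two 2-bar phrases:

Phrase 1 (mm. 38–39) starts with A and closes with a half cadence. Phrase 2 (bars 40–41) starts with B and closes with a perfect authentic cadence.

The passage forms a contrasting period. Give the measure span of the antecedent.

measures 38–39

The phrase ending with the weaker cadence (half cadence) is the antecedent; the one ending more conclusively (perfect authentic cadence) is the consequent. The antecedent is measures 38–39.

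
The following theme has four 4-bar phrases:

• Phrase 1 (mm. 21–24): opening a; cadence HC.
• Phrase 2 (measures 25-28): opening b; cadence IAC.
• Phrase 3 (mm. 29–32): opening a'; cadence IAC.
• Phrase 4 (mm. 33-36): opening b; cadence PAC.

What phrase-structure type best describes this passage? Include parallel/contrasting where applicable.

Four phrases in two halves: the first half (bars 21–28) ends with an imperfect authentic cadence, the second (mm. 29–36) with a perfect authentic cadence — a large antecedent–consequent pair, i.e. a double period.
Phrase 3 begins with the same material as phrase 1, making it parallel.

parallel double period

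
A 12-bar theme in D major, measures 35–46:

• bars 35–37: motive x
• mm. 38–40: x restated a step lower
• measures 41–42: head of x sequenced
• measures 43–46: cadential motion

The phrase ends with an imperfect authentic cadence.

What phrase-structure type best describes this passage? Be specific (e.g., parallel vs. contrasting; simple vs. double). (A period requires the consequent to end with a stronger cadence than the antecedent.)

sentence

Basic idea (measures 35–37) + its repetition (mm. 38–40) form the presentation; fragmentation and cadence (mm. 41–46) form the continuation — the 12-bar whole is a sentence.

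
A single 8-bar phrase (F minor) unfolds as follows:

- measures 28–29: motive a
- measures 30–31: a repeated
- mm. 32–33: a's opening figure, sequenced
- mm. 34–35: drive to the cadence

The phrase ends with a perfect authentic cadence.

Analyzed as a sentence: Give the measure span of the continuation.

After the presentation (bars 28–31), the continuation covers the fragmentation through the cadence: mm. 32–35.

measures 32–35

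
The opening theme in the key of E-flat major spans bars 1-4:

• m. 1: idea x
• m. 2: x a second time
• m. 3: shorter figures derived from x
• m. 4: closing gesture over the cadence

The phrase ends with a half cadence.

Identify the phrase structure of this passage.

sentence

Basic idea (m. 1) + its repetition (measure 2) form the presentation; fragmentation and cadence (mm. 3–4) form the continuation — the 4-bar whole is a sentence.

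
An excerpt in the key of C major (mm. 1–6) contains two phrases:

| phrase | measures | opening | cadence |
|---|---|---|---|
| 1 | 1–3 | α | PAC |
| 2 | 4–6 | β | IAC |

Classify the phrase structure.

The second phrase closes with an imperfect authentic cadence, which is not stronger than the first phrase's perfect authentic cadence; without a weak→strong cadential pair there is no antecedent–consequent relationship, so this is a phrase group rather than a period.

phrase group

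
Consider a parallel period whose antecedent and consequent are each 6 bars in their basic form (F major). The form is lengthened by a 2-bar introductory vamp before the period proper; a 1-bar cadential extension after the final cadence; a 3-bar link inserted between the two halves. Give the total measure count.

Basic parallel period: 6 + 6 = 12 bars.
12 (basic form) + 2 (introduction) + 1 (cadential extension) + 3 (link) = 18.

18 measures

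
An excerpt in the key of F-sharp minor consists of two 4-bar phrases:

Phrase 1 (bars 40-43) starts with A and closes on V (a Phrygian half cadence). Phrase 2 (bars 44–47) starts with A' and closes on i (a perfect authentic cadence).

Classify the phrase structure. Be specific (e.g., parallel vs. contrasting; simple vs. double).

Phrase 1 ends with a Phrygian half cadence (weaker) and phrase 2 with a perfect authentic cadence (stronger): antecedent + consequent = a period.
The two phrases open with the same material (A / A'), so the period is parallel.

parallel period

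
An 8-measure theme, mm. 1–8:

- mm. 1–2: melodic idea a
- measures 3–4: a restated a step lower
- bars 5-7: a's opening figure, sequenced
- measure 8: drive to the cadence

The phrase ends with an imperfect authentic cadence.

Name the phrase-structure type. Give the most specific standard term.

sentence

Basic idea (mm. 1-2) + its repetition (mm. 3-4) form the presentation; fragmentation and cadence (mm. 5-8) form the continuation — the 8-bar whole is a sentence.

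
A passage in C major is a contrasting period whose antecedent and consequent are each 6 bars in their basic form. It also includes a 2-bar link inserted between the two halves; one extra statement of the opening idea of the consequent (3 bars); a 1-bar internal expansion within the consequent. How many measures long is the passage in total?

18 measures

Basic contrasting period: 6 + 6 = 12 bars.
12 (basic form) + 2 (link) + 3 (extra statement) + 1 (internal expansion) = 18.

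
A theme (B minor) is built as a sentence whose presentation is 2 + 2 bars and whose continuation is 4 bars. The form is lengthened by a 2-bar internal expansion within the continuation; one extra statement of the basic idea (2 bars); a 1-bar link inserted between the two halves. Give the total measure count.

Basic sentence: 2 + 2 + 4 = 8 bars.
8 (basic form) + 2 (internal expansion) + 2 (extra statement) + 1 (link) = 13.

13 measures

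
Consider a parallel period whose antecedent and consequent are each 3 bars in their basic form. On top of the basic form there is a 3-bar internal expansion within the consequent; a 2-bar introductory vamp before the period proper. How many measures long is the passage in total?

Basic parallel period: 3 + 3 = 6 bars.
6 (basic form) + 3 (internal expansion) + 2 (introduction) = 11.

11 measures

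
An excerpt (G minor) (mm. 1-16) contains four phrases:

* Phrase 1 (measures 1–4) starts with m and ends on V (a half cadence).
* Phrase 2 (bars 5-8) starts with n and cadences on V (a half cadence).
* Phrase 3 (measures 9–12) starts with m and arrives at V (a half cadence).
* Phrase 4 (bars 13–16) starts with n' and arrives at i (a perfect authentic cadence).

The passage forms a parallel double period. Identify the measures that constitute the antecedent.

measures 1–8

In a double period the four phrases pair into a large antecedent (phrases 1–2, ending half cadence) and a large consequent (phrases 3–4, ending perfect authentic cadence). The antecedent spans measures 1–8.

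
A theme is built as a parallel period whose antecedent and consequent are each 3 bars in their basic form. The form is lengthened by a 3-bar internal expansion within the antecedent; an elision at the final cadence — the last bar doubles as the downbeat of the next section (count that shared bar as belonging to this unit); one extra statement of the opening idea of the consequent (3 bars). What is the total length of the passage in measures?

Basic parallel period: 3 + 3 = 6 bars.
6 (basic form) + 3 (internal expansion) + 3 (extra statement) = 12.
The elision shares a bar with the next section but does not change this unit's count.

12 measures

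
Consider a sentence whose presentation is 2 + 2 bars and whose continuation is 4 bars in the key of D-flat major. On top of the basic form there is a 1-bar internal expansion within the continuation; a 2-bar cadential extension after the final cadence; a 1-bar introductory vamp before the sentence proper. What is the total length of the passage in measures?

Basic sentence: 2 + 2 + 4 = 8 bars.
8 (basic form) + 1 (internal expansion) + 2 (cadential extension) + 1 (introduction) = 12.

12 measures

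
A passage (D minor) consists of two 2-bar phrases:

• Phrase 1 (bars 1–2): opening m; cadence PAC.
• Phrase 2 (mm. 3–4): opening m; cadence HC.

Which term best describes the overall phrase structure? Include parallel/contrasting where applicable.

The second phrase closes with a half cadence, which is not stronger than the first phrase's perfect authentic cadence; without a weak→strong cadential pair there is no antecedent–consequent relationship, so this is a phrase group rather than a period.

phrase group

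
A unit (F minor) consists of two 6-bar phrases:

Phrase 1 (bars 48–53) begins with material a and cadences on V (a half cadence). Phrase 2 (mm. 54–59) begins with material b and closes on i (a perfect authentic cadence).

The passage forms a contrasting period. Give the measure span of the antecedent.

measures 48–53

The phrase ending with the weaker cadence (half cadence) is the antecedent; the one ending more conclusively (perfect authentic cadence) is the consequent. The antecedent is measures 48–53.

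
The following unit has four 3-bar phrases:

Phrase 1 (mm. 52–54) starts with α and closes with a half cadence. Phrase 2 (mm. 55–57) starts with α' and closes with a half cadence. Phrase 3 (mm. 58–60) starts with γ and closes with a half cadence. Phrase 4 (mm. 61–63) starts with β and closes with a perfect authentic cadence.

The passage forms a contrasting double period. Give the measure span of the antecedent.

measures 52–57

In a double period the four phrases pair into a large antecedent (phrases 1–2, ending half cadence) and a large consequent (phrases 3–4, ending perfect authentic cadence). The antecedent spans mm. 52–57.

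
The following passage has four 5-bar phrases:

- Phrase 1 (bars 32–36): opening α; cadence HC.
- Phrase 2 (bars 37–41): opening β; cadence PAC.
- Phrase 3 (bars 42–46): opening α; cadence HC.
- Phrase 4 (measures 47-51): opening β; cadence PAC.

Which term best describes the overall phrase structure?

repeated period

The cadence pattern HC–PAC–HC–PAC is weak–strong twice, and phrases 3–4 restate phrases 1–2: a period heard twice, not a double period (which would end weakly at phrase 2).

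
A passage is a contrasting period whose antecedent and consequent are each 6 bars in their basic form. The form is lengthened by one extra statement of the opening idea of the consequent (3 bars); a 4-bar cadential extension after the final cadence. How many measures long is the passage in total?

Basic contrasting period: 6 + 6 = 12 bars.
12 (basic form) + 3 (extra statement) + 4 (cadential extension) = 19.

19 measures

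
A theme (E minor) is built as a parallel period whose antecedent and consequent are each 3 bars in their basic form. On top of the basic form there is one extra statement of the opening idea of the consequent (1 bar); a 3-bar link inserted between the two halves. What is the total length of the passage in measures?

Basic parallel period: 3 + 3 = 6 bars.
6 (basic form) + 1 (extra statement) + 3 (link) = 10.

10 measures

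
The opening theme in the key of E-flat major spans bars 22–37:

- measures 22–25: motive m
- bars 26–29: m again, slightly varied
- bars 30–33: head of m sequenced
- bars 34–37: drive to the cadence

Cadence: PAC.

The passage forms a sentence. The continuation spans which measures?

After the presentation (measures 22–29), the continuation covers the fragmentation through the cadence: bars 30–37.

measures 30–37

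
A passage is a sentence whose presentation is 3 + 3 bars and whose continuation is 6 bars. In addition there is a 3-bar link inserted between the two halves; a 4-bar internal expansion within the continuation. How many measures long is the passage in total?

Basic sentence: 3 + 3 + 6 = 12 bars.
12 (basic form) + 3 (link) + 4 (internal expansion) = 19.

19 measures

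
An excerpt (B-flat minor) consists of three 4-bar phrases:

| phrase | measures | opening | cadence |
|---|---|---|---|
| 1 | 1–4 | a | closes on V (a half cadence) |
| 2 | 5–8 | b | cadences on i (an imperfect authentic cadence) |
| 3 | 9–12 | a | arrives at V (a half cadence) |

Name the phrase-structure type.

The final phrase closes with a half cadence, which is not stronger than the preceding imperfect authentic cadence; the 3 phrases lack an overall antecedent–consequent design and so form a phrase group.

phrase group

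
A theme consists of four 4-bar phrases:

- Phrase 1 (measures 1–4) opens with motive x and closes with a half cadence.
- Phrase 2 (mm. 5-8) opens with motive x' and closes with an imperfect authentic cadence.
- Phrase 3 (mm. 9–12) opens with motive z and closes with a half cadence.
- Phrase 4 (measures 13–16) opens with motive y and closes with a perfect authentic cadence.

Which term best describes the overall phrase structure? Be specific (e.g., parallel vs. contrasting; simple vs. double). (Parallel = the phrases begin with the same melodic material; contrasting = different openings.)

contrasting double period

Four phrases in two halves: the first half (measures 1–8) ends with an imperfect authentic cadence, the second (mm. 9–16) with a perfect authentic cadence — a large antecedent–consequent pair, i.e. a double period.
Phrase 3 begins with different material from phrase 1, making it contrasting.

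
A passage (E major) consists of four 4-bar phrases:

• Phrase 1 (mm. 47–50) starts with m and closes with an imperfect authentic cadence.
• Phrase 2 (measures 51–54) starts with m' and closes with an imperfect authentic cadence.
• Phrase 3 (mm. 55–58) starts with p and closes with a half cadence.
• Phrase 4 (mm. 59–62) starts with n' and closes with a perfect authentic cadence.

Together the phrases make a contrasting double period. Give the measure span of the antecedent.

In a double period the first pair of phrases (ending imperfect authentic cadence) is the large antecedent and the second pair (ending perfect authentic cadence) is the large consequent; the antecedent is measures 47–54.

measures 47–54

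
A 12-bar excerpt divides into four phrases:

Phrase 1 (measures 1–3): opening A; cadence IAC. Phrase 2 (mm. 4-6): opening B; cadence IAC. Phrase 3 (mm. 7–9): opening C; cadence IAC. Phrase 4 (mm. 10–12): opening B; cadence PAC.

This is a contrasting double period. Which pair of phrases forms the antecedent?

phrases 1 and 2

In a double period the first pair of phrases (ending imperfect authentic cadence) is the large antecedent and the second pair (ending perfect authentic cadence) is the large consequent; the antecedent is phrases 1 and 2.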